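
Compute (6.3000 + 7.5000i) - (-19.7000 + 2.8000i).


Real: 6.3 + 19.7 = 26
Imag: 7.5 - 2.8 = 4.7

26.0000 + 4.7000i


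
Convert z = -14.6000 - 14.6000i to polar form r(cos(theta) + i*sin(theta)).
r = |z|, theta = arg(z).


r = sqrt(213.16+213.16) = sqrt(426.32) = 20.6475
theta = atan2(-14.6, -14.6) = -135.0000 degrees

r = 20.6475, theta = -135.0000 degrees


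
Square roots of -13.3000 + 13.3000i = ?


|z| = sqrt(176.89+176.89) = 18.8090
sqrt((|z|+a)/2) = sqrt((18.8090+(-13.3))/2) = sqrt(2.7545) = 1.6597
sqrt((|z|-a)/2) = sqrt((18.8090-(-13.3))/2) = sqrt(16.0545) = 4.0068

±(1.6597 + 4.0068i) i.e. 1.6597 + 4.0068i and -1.6597 - 4.0068i


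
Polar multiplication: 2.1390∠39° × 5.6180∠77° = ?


r = 2.1390 * 5.6180 = 12.0169
theta = 39° + 77° = 116° = 116° (mod 360)

12.0169 cis(116°)


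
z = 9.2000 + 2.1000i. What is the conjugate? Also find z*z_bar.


z_bar = 9.2000 - 2.1000i
z*z_bar = 9.2^2 + 2.1^2 = 84.64 + 4.41 = 89.05

z_bar = 9.2000 - 2.1000i, z*z_bar = 89.05


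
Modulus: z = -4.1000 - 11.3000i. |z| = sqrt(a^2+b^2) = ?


|z| = sqrt((-4.1)^2 + (-11.3)^2) = sqrt(16.81 + 127.69) = sqrt(144.5) = 12.0208

|z| = 12.0208


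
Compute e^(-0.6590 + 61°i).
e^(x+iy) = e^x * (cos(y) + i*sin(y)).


e^-0.6590 = 0.5174
cos(61°) = 0.4848
sin(61°) = 0.8746
Real = 0.5174*0.4848 = 0.2508
Imag = 0.5174*0.8746 = 0.4525

0.2508 + 0.4525i


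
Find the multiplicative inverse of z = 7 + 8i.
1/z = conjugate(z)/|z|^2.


|z|^2 = 49+64 = 113
1/z = (7 - 8i)/113

1/z = 0.0619 - 0.0708i


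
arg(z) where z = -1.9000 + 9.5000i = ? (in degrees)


Re = -1.9, Im = 9.5
arg = atan2(9.5, -1.9) = 101.3099 degrees

arg(z) = 101.3099 degrees


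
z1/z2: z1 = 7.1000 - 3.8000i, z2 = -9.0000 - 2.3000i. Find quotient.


Conjugate of z2 = -9.0000 + 2.3000i
Numerator: (7.1000 - 3.8000i)(-9.0000 + 2.3000i) = -55.1600 + 50.5300i
Denominator: (-9)^2 + (-2.3)^2 = 86.29
Result = (-55.1600 + 50.5300i)/86.29

-0.6392 + 0.5856i


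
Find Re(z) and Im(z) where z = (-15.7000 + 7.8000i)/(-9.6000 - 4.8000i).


Multiply by conjugate: (-15.7000 + 7.8000i)(-9.6000 + 4.8000i) / ((-9.6)^2 + (-4.8)^2)
Numerator real = -15.7*(-9.6) + 7.8*(-4.8) = 113.28
Numerator imag = 7.8*(-9.6) - (-15.7)*(-4.8) = -150.24
Denominator = 115.2
Re(z) = 113.28/115.2 = 0.9833
Im(z) = -150.24/115.2 = -1.3042

Re(z) = 0.9833, Im(z) = -1.3042


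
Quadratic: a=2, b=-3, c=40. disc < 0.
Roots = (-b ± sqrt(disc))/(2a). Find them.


disc = (-3)^2 - 4*2*40 = 9 - 320 = -311
sqrt(|disc|) = sqrt(311) = 17.6352
Real part = 3/(2*2) = 0.7500
Imag part = 17.6352/(2*2) = 4.4088

0.7500 ± 4.4088i


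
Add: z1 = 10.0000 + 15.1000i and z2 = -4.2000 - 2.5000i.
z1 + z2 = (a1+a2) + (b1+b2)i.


Real: 10 - 4.2 = 5.8
Imag: 15.1 - 2.5 = 12.6

5.8000 + 12.6000i


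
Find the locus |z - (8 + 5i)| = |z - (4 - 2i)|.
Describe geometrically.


Equal distances means the locus is the perpendicular bisector of z1 and z2.
Midpoint = ((8+4)/2, (5+(-2))/2) = (6.0000, 1.5000)

Perpendicular bisector through (6.0000, 1.5000)


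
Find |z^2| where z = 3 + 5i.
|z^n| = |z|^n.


|z| = sqrt(9+25) = sqrt(34) = 5.8310
|z^2| = |z|^2 = (sqrt(34))^2 = 34

|z^2| = 34


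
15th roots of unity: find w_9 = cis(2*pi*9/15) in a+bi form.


Angle = 360*9/15 = 216°
a = cos(216°) = -0.8090
b = sin(216°) = -0.5878

-0.8090 - 0.5878i


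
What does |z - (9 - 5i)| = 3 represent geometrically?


|z - z0| = r is a circle with center z0 and radius r.
Center = (9, -5), radius = 3

Circle with center (9, -5) and radius 3


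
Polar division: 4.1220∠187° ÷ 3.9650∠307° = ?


r = 4.1220 / 3.9650 = 1.0396
theta = 187° - 307° = -120° = 240° (mod 360)

1.0396 cis(240°)


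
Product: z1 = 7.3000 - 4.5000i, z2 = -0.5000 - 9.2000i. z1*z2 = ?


Real = 7.3*(-0.5) - (-4.5)*(-9.2) = -3.65 - 41.4 = -45.05
Imag = 7.3*(-9.2) - (0.5)*(-4.5) = -67.16 + 2.25 = -64.91

-45.0500 - 64.9100i


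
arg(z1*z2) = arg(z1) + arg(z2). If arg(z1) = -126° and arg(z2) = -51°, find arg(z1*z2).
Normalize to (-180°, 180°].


arg(z1*z2) = -126° - 51° = -177°
Normalized to (-180°, 180°]: -177°

-177°


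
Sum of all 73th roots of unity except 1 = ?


With w = e^(2*pi*i/73), all 73 of the 73th roots of unity w^0 = 1, w, ..., w^(72) sum to 0: 1 + w + ... + w^(72) = (1 - w^73)/(1 - w) = 0 since w^73 = 1, w ≠ 1.
Removing the root 1: w + w^2 + ... + w^(72) = 0 - 1 = -1

Sum = -1


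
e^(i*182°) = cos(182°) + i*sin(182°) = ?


cos(182°) = -0.9994
sin(182°) = -0.0349

e^(i*182°) = -0.9994 - 0.0349i


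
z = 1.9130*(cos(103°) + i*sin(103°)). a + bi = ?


a = 1.9130*cos(103°) = 1.9130*(-0.22495) = -0.4303
b = 1.9130*sin(103°) = 1.9130*0.9744 = 1.8640

-0.4303 + 1.8640i


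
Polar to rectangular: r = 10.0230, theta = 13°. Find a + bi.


a = 10.0230*cos(13°) = 10.0230*0.97437 = 9.7661
b = 10.0230*sin(13°) = 10.0230*0.22495 = 2.2547

9.7661 + 2.2547i


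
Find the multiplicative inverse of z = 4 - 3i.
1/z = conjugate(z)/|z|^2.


|z|^2 = 16+9 = 25
1/z = (4 + 3i)/25

1/z = 0.1600 + 0.1200i


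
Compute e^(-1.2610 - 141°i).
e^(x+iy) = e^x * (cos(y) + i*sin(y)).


e^-1.2610 = 0.2834
cos(-141°) = -0.7771
sin(-141°) = -0.6293
Real = 0.2834*(-0.7771) = -0.2202
Imag = 0.2834*(-0.6293) = -0.1783

-0.2202 - 0.1783i


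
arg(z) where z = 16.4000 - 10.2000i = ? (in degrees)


Re = 16.4, Im = -10.2
arg = atan2(-10.2, 16.4) = -31.8796 degrees

arg(z) = -31.8796 degrees


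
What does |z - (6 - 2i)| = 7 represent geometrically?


|z - z0| = r is a circle with center z0 and radius r.
Center = (6, -2), radius = 7

Circle with center (6, -2) and radius 7


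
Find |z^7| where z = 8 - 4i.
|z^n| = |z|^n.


|z| = sqrt(64+16) = sqrt(80) = 8.9443
|z^7| = |z|^7 = (sqrt(80))^7 = 80^3 * sqrt(80) = 512000*sqrt(80)

|z^7| = 512000*sqrt(80) ≈ 4579467.2179


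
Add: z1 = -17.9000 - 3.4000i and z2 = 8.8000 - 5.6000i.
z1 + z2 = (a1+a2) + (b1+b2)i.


Real: -17.9 + 8.8 = -9.1
Imag: -3.4 - 5.6 = -9

-9.1000 - 9.0000i


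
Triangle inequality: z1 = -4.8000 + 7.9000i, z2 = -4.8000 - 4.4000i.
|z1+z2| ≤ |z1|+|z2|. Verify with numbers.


|z1| = sqrt((-4.8)^2 + 7.9^2) = sqrt(85.45) = 9.2439
|z2| = sqrt((-4.8)^2 + (-4.4)^2) = sqrt(42.4) = 6.5115
z1+z2 = -9.6000 + 3.5000i
|z1+z2| = sqrt(104.41) = 10.2181
|z1|+|z2| = 9.2439 + 6.5115 = 15.7554

|z1+z2| = 10.2181 ≤ |z1|+|z2| = 15.7554 (verified)


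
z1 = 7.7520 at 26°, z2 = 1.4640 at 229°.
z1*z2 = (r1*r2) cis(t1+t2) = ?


r = 7.7520 * 1.4640 = 11.3489
theta = 26° + 229° = 255° = 255° (mod 360)

11.3489 cis(255°)


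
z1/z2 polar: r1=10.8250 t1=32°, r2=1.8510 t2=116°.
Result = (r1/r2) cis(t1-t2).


r = 10.8250 / 1.8510 = 5.8482
theta = 32° - 116° = -84° = 276° (mod 360)

5.8482 cis(276°)


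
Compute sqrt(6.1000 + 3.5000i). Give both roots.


|z| = sqrt(37.21+12.25) = 7.0328
sqrt((|z|+a)/2) = sqrt((7.0328+6.1)/2) = sqrt(6.5664) = 2.5625
sqrt((|z|-a)/2) = sqrt((7.0328-6.1)/2) = sqrt(0.4664) = 0.6829

±(2.5625 + 0.6829i) i.e. 2.5625 + 0.6829i and -2.5625 - 0.6829i


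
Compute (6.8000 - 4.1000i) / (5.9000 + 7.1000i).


Conjugate of z2 = 5.9000 - 7.1000i
Numerator: (6.8000 - 4.1000i)(5.9000 - 7.1000i) = 11.0100 - 72.4700i
Denominator: 5.9^2 + 7.1^2 = 85.22
Result = (11.0100 - 72.4700i)/85.22

0.1292 - 0.8504i


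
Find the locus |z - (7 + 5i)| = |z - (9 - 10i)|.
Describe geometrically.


Equal distances means the locus is the perpendicular bisector of z1 and z2.
Midpoint = ((7+9)/2, (5+(-10))/2) = (8.0000, -2.5000)

Perpendicular bisector through (8.0000, -2.5000)


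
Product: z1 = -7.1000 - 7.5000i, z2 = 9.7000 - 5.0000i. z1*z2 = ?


Real = -7.1*9.7 - (-7.5)*(-5) = -68.87 - 37.5 = -106.37
Imag = -7.1*(-5) + 9.7*(-7.5) = 35.5 - (72.75) = -37.25

-106.3700 - 37.2500i


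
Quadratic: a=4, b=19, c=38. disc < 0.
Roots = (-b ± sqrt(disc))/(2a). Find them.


disc = 19^2 - 4*4*38 = 361 - 608 = -247
sqrt(|disc|) = sqrt(247) = 15.7162
Real part = -19/(2*4) = -2.3750
Imag part = 15.7162/(2*4) = 1.9645

-2.3750 ± 1.9645i


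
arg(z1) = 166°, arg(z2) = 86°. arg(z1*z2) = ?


arg(z1*z2) = 166° + 86° = 252°
Normalized to (-180°, 180°]: -108°

-108°


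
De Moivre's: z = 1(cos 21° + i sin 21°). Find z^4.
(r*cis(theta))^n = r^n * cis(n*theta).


r^4 = 1^4 = 1
n*theta = 4*21° = 84° = 84° (mod 360)
a = 1*cos(84°) = 0.1045
b = 1*sin(84°) = 0.9945

1 cis(84°) = 0.1045 + 0.9945i


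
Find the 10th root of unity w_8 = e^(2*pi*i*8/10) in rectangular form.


Angle = 360*8/10 = 288°
a = cos(288°) = 0.3090
b = sin(288°) = -0.9511

0.3090 - 0.9511i


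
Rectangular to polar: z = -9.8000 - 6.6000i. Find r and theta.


r = sqrt(96.04+43.56) = sqrt(139.6) = 11.8152
theta = atan2(-6.6, -9.8) = -146.0409 degrees

r = 11.8152, theta = -146.0409 degrees


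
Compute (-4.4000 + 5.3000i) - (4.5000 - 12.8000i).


Real: -4.4 - 4.5 = -8.9
Imag: 5.3 + 12.8 = 18.1

-8.9000 + 18.1000i


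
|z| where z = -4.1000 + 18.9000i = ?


|z| = sqrt((-4.1)^2 + 18.9^2) = sqrt(16.81 + 357.21) = sqrt(374.02) = 19.3396

|z| = 19.3396


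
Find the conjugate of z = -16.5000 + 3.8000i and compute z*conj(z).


z_bar = -16.5000 - 3.8000i
z*z_bar = (-16.5)^2 + 3.8^2 = 272.25 + 14.44 = 286.69

z_bar = -16.5000 - 3.8000i, z*z_bar = 286.69


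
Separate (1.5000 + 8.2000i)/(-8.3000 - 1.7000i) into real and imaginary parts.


Multiply by conjugate: (1.5000 + 8.2000i)(-8.3000 + 1.7000i) / ((-8.3)^2 + (-1.7)^2)
Numerator real = 1.5*(-8.3) + 8.2*(-1.7) = -26.39
Numerator imag = 8.2*(-8.3) - 1.5*(-1.7) = -65.51
Denominator = 71.78
Re(z) = -26.39/71.78 = -0.3677
Im(z) = -65.51/71.78 = -0.9126

Re(z) = -0.3677, Im(z) = -0.9126


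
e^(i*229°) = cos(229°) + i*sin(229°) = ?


cos(229°) = -0.6561
sin(229°) = -0.7547

e^(i*229°) = -0.6561 - 0.7547i


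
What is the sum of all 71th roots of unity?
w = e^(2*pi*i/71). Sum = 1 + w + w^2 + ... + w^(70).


The sum of all 71th roots of unity is 0.
Geometric series: (1 - w^71)/(1 - w) = (1-1)/(1-w) = 0 since w^71 = 1, w ≠ 1.
Alternatively: coefficient of z^70 in z^71 - 1 is 0.

0


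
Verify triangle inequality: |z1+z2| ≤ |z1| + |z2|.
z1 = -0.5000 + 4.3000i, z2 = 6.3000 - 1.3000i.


|z1| = sqrt((-0.5)^2 + 4.3^2) = sqrt(18.74) = 4.3290
|z2| = sqrt(6.3^2 + (-1.3)^2) = sqrt(41.38) = 6.4327
z1+z2 = 5.8000 + 3.0000i
|z1+z2| = sqrt(42.64) = 6.5299
|z1|+|z2| = 4.3290 + 6.4327 = 10.7617

|z1+z2| = 6.5299 ≤ |z1|+|z2| = 10.7617 (verified)


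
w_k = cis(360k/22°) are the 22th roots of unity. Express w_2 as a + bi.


Angle = 360*2/22 = 32.7273°
a = cos(32.7273°) = 0.8413
b = sin(32.7273°) = 0.5406

0.8413 + 0.5406i


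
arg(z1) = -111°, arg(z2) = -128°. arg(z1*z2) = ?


arg(z1*z2) = -111° - 128° = -239°
Normalized to (-180°, 180°]: 121°

121°


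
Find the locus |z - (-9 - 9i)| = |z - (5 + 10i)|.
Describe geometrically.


Equal distances means the locus is the perpendicular bisector of z1 and z2.
Midpoint = ((-9+5)/2, (-9+10)/2) = (-2.0000, 0.5000)

Perpendicular bisector through (-2.0000, 0.5000)


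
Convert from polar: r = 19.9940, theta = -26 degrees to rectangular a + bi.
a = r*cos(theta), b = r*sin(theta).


a = 19.9940*cos(-26°) = 19.9940*0.898794 = 17.9705
b = 19.9940*sin(-26°) = 19.9940*(-0.43837) = -8.7648

17.9705 - 8.7648i


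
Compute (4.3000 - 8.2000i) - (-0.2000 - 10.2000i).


Real: 4.3 + 0.2 = 4.5
Imag: -8.2 + 10.2 = 2

4.5000 + 2.0000i


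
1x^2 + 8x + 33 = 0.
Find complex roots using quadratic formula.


disc = 8^2 - 4*1*33 = 64 - 132 = -68
sqrt(|disc|) = sqrt(68) = 8.2462
Real part = -8/(2*1) = -4.0000
Imag part = 8.2462/(2*1) = 4.1231

-4.0000 ± 4.1231i


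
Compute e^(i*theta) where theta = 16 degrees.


cos(16°) = 0.9613
sin(16°) = 0.2756

e^(i*16°) = 0.9613 + 0.2756i


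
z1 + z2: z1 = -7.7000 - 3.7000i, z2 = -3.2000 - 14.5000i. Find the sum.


Real: -7.7 - 3.2 = -10.9
Imag: -3.7 - 14.5 = -18.2

-10.9000 - 18.2000i


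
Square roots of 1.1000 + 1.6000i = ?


|z| = sqrt(1.21+2.56) = 1.9416
sqrt((|z|+a)/2) = sqrt((1.9416+1.1)/2) = sqrt(1.5208) = 1.2332
sqrt((|z|-a)/2) = sqrt((1.9416-1.1)/2) = sqrt(0.4208) = 0.6487

±(1.2332 + 0.6487i) i.e. 1.2332 + 0.6487i and -1.2332 - 0.6487i


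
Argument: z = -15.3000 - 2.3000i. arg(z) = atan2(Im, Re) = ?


Re = -15.3, Im = -2.3
arg = atan2(-2.3, -15.3) = -171.4509 degrees

arg(z) = -171.4509 degrees


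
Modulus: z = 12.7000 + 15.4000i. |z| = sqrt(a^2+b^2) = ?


|z| = sqrt(12.7^2 + 15.4^2) = sqrt(161.29 + 237.16) = sqrt(398.45) = 19.9612

|z| = 19.9612


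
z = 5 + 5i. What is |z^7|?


|z| = sqrt(25+25) = sqrt(50) = 7.0711
|z^7| = |z|^7 = (sqrt(50))^7 = 50^3 * sqrt(50) = 125000*sqrt(50)

|z^7| = 125000*sqrt(50) ≈ 883883.4765


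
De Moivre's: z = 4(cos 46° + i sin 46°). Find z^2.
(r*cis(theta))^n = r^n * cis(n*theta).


r^2 = 4^2 = 16
n*theta = 2*46° = 92° = 92° (mod 360)
a = 16*cos(92°) = -0.5584
b = 16*sin(92°) = 15.9903

16 cis(92°) = -0.5584 + 15.9903i


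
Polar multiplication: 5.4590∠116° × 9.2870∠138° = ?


r = 5.4590 * 9.2870 = 50.6977
theta = 116° + 138° = 254° = 254° (mod 360)

50.6977 cis(254°)


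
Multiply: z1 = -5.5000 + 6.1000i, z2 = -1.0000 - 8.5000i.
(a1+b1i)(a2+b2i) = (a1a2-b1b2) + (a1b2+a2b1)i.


Real = -5.5*(-1) - 6.1*(-8.5) = 5.5 - (-51.85) = 57.35
Imag = -5.5*(-8.5) - (1)*6.1 = 46.75 - (6.1) = 40.65

57.3500 + 40.6500i


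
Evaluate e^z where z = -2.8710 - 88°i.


e^-2.8710 = 0.0566
cos(-88°) = 0.0349
sin(-88°) = -0.9994
Real = 0.0566*0.0349 = 0.0020
Imag = 0.0566*(-0.9994) = -0.0566

0.0020 - 0.0566i


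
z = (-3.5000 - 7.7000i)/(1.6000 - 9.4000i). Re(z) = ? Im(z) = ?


Multiply by conjugate: (-3.5000 - 7.7000i)(1.6000 + 9.4000i) / (1.6^2 + (-9.4)^2)
Numerator real = -3.5*1.6 - (7.7)*(-9.4) = 66.78
Numerator imag = -7.7*1.6 - (-3.5)*(-9.4) = -45.22
Denominator = 90.92
Re(z) = 66.78/90.92 = 0.7345
Im(z) = -45.22/90.92 = -0.4974

Re(z) = 0.7345, Im(z) = -0.4974


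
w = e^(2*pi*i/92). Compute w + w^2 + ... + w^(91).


With w = e^(2*pi*i/92), all 92 of the 92th roots of unity w^0 = 1, w, ..., w^(91) sum to 0: 1 + w + ... + w^(91) = (1 - w^92)/(1 - w) = 0 since w^92 = 1, w ≠ 1.
Removing the root 1: w + w^2 + ... + w^(91) = 0 - 1 = -1

Sum = -1


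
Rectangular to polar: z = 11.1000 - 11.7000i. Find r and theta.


r = sqrt(123.21+136.89) = sqrt(260.1) = 16.1276
theta = atan2(-11.7, 11.1) = -46.5074 degrees

r = 16.1276, theta = -46.5074 degrees


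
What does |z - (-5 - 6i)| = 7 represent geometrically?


|z - z0| = r is a circle with center z0 and radius r.
Center = (-5, -6), radius = 7

Circle with center (-5, -6) and radius 7


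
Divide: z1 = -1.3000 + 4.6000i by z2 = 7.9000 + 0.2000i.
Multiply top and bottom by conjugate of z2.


Conjugate of z2 = 7.9000 - 0.2000i
Numerator: (-1.3000 + 4.6000i)(7.9000 - 0.2000i) = -9.3500 + 36.6000i
Denominator: 7.9^2 + 0.2^2 = 62.45
Result = (-9.3500 + 36.6000i)/62.45

-0.1497 + 0.5861i


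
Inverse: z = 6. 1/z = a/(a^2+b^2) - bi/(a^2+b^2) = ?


|z|^2 = 36+0 = 36
1/z = (6 - 0i)/36

1/z = 0.1667 + 0i


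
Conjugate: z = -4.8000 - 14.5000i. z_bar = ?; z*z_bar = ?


z_bar = -4.8000 + 14.5000i
z*z_bar = (-4.8)^2 + (-14.5)^2 = 23.04 + 210.25 = 233.29

z_bar = -4.8000 + 14.5000i, z*z_bar = 233.29


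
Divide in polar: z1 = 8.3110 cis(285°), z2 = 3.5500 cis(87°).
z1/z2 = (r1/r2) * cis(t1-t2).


r = 8.3110 / 3.5500 = 2.3411
theta = 285° - 87° = 198° = 198° (mod 360)

2.3411 cis(198°)


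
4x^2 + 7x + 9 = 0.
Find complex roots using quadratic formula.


disc = 7^2 - 4*4*9 = 49 - 144 = -95
sqrt(|disc|) = sqrt(95) = 9.7468
Real part = -7/(2*4) = -0.8750
Imag part = 9.7468/(2*4) = 1.2183

-0.8750 ± 1.2183i


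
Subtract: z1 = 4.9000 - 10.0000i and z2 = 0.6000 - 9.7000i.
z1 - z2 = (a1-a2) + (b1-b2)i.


Real: 4.9 - 0.6 = 4.3
Imag: -10 + 9.7 = -0.3

4.3000 - 0.3000i


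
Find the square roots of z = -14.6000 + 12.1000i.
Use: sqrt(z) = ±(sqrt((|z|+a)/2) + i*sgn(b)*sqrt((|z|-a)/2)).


|z| = sqrt(213.16+146.41) = 18.9623
sqrt((|z|+a)/2) = sqrt((18.9623+(-14.6))/2) = sqrt(2.1812) = 1.4769
sqrt((|z|-a)/2) = sqrt((18.9623-(-14.6))/2) = sqrt(16.7812) = 4.0965

±(1.4769 + 4.0965i) i.e. 1.4769 + 4.0965i and -1.4769 - 4.0965i


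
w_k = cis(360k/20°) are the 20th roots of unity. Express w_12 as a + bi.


Angle = 360*12/20 = 216°
a = cos(216°) = -0.8090
b = sin(216°) = -0.5878

-0.8090 - 0.5878i


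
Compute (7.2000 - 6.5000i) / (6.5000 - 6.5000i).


Conjugate of z2 = 6.5000 + 6.5000i
Numerator: (7.2000 - 6.5000i)(6.5000 + 6.5000i) = 89.0500 + 4.5500i
Denominator: 6.5^2 + (-6.5)^2 = 84.5
Result = (89.0500 + 4.5500i)/84.5

1.0538 + 0.0538i


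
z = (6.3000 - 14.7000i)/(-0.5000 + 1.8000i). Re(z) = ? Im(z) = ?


Multiply by conjugate: (6.3000 - 14.7000i)(-0.5000 - 1.8000i) / ((-0.5)^2 + 1.8^2)
Numerator real = 6.3*(-0.5) - (14.7)*1.8 = -29.61
Numerator imag = -14.7*(-0.5) - 6.3*1.8 = -3.99
Denominator = 3.49
Re(z) = -29.61/3.49 = -8.4842
Im(z) = -3.99/3.49 = -1.1433

Re(z) = -8.4842, Im(z) = -1.1433


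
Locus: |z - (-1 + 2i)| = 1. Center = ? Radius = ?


|z - z0| = r is a circle with center z0 and radius r.
Center = (-1, 2), radius = 1

Circle with center (-1, 2) and radius 1


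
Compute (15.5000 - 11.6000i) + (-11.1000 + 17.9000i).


Real: 15.5 - 11.1 = 4.4
Imag: -11.6 + 17.9 = 6.3

4.4000 + 6.3000i


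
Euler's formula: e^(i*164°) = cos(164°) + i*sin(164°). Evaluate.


cos(164°) = -0.9613
sin(164°) = 0.2756

e^(i*164°) = -0.9613 + 0.2756i


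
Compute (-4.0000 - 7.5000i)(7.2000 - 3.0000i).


Real = -4*7.2 - (-7.5)*(-3) = -28.8 - 22.5 = -51.3
Imag = -4*(-3) + 7.2*(-7.5) = 12 - (54) = -42

-51.3000 - 42.0000i


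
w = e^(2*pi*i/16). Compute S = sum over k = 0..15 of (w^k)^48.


The roots are w_k = w^k with w = e^(2*pi*i/16), and (w^k)^48 = (w^48)^k.
So S = 1 + u + u^2 + ... + u^(15) with u = w^48.
48 = 3*16 + 0, so 48 is a multiple of 16 and u = (w^16)^3 = 1.
Every one of the 16 terms equals 1: S = 16

S = 16


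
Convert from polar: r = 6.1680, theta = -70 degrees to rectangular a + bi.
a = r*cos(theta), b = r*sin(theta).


a = 6.1680*cos(-70°) = 6.1680*0.34202 = 2.1096
b = 6.1680*sin(-70°) = 6.1680*(-0.93969) = -5.7960

2.1096 - 5.7960i


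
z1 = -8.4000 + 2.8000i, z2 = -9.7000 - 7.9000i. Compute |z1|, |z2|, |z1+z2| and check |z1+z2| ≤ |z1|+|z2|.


|z1| = sqrt((-8.4)^2 + 2.8^2) = sqrt(78.4) = 8.8544
|z2| = sqrt((-9.7)^2 + (-7.9)^2) = sqrt(156.5) = 12.5100
z1+z2 = -18.1000 - 5.1000i
|z1+z2| = sqrt(353.62) = 18.8048
|z1|+|z2| = 8.8544 + 12.5100 = 21.3644

|z1+z2| = 18.8048 ≤ |z1|+|z2| = 21.3644 (verified)


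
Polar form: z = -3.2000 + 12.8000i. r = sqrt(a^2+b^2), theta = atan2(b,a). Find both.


r = sqrt(10.24+163.84) = sqrt(174.08) = 13.1939
theta = atan2(12.8, -3.2) = 104.0362 degrees

r = 13.1939, theta = 104.0362 degrees


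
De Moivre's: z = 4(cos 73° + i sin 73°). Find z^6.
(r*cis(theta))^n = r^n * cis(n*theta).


r^6 = 4^6 = 4096
n*theta = 6*73° = 438° = 78° (mod 360)
a = 4096*cos(78°) = 851.6063
b = 4096*sin(78°) = 4006.4926

4096 cis(78°) = 851.6063 + 4006.4926i


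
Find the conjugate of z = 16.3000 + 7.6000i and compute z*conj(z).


z_bar = 16.3000 - 7.6000i
z*z_bar = 16.3^2 + 7.6^2 = 265.69 + 57.76 = 323.45

z_bar = 16.3000 - 7.6000i, z*z_bar = 323.45


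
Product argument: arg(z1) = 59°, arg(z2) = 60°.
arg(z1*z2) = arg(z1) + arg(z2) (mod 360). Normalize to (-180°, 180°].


arg(z1*z2) = 59° + 60° = 119°
Normalized to (-180°, 180°]: 119°

119°


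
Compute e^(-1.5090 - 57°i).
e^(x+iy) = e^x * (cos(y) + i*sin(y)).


e^-1.5090 = 0.22113
cos(-57°) = 0.5446
sin(-57°) = -0.8387
Real = 0.22113*0.5446 = 0.1204
Imag = 0.22113*(-0.8387) = -0.1855

0.1204 - 0.1855i


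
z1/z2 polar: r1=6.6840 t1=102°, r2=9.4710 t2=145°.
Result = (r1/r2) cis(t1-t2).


r = 6.6840 / 9.4710 = 0.7057
theta = 102° - 145° = -43° = 317° (mod 360)

0.7057 cis(317°)


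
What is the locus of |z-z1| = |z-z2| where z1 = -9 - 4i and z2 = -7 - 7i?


Equal distances means the locus is the perpendicular bisector of z1 and z2.
Midpoint = ((-9+(-7))/2, (-4+(-7))/2) = (-8.0000, -5.5000)

Perpendicular bisector through (-8.0000, -5.5000)


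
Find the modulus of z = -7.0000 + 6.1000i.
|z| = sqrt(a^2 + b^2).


|z| = sqrt((-7)^2 + 6.1^2) = sqrt(49 + 37.21) = sqrt(86.21) = 9.2849

|z| = 9.2849


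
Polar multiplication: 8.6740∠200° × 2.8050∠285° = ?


r = 8.6740 * 2.8050 = 24.3306
theta = 200° + 285° = 485° = 125° (mod 360)

24.3306 cis(125°)


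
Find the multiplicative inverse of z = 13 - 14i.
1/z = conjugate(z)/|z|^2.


|z|^2 = 169+196 = 365
1/z = (13 + 14i)/365

1/z = 0.0356 + 0.0384i


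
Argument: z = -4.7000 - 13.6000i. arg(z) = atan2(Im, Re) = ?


Re = -4.7, Im = -13.6
arg = atan2(-13.6, -4.7) = -109.0645 degrees

arg(z) = -109.0645 degrees


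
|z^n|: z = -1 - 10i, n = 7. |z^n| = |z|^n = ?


|z| = sqrt(1+100) = sqrt(101) = 10.0499
|z^7| = |z|^7 = (sqrt(101))^7 = 101^3 * sqrt(101) = 1030301*sqrt(101)

|z^7| = 1030301*sqrt(101) ≈ 10354396.9023


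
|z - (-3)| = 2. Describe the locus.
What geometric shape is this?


|z - z0| = r is a circle with center z0 and radius r.
Center = (-3, 0), radius = 2

Circle with center (-3, 0) and radius 2


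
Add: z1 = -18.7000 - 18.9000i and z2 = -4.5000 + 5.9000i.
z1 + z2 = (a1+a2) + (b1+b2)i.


Real: -18.7 - 4.5 = -23.2
Imag: -18.9 + 5.9 = -13

-23.2000 - 13.0000i


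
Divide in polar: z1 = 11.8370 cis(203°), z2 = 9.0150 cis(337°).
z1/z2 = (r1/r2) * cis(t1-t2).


r = 11.8370 / 9.0150 = 1.3130
theta = 203° - 337° = -134° = 226° (mod 360)

1.3130 cis(226°)


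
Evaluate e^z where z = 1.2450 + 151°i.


e^1.2450 = 3.4729
cos(151°) = -0.87462
sin(151°) = 0.4848
Real = 3.4729*(-0.87462) = -3.0375
Imag = 3.4729*0.4848 = 1.6837

-3.0375 + 1.6837i


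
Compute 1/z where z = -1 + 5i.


|z|^2 = 1+25 = 26
1/z = (-1 - 5i)/26

1/z = -0.0385 - 0.1923i


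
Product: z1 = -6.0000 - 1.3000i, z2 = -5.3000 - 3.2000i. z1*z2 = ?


Real = -6*(-5.3) - (-1.3)*(-3.2) = 31.8 - 4.16 = 27.64
Imag = -6*(-3.2) - (5.3)*(-1.3) = 19.2 + 6.89 = 26.09

27.6400 + 26.0900i


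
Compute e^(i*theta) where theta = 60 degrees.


cos(60°) = 0.5000
sin(60°) = 0.8660

e^(i*60°) = 0.5000 + 0.8660i


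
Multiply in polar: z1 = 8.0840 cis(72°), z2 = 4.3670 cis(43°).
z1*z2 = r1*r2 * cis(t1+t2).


r = 8.0840 * 4.3670 = 35.3028
theta = 72° + 43° = 115° = 115° (mod 360)

35.3028 cis(115°)


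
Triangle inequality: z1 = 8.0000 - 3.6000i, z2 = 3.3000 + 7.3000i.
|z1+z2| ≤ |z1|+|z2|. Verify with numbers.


|z1| = sqrt(8^2 + (-3.6)^2) = sqrt(76.96) = 8.7727
|z2| = sqrt(3.3^2 + 7.3^2) = sqrt(64.18) = 8.0112
z1+z2 = 11.3000 + 3.7000i
|z1+z2| = sqrt(141.38) = 11.8903
|z1|+|z2| = 8.7727 + 8.0112 = 16.7839

|z1+z2| = 11.8903 ≤ |z1|+|z2| = 16.7839 (verified)


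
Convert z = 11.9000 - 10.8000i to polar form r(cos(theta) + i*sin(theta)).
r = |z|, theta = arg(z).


r = sqrt(141.61+116.64) = sqrt(258.25) = 16.0702
theta = atan2(-10.8, 11.9) = -42.2257 degrees

r = 16.0702, theta = -42.2257 degrees


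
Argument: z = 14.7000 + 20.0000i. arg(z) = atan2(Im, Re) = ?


Re = 14.7, Im = 20
arg = atan2(20, 14.7) = 53.6841 degrees

arg(z) = 53.6841 degrees


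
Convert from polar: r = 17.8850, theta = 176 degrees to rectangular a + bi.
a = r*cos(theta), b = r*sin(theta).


a = 17.8850*cos(176°) = 17.8850*(-0.99756) = -17.8414
b = 17.8850*sin(176°) = 17.8850*0.069756 = 1.2476

-17.8414 + 1.2476i


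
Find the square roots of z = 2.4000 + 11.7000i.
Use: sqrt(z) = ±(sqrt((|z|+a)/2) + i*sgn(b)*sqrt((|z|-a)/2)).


|z| = sqrt(5.76+136.89) = 11.9436
sqrt((|z|+a)/2) = sqrt((11.9436+2.4)/2) = sqrt(7.1718) = 2.6780
sqrt((|z|-a)/2) = sqrt((11.9436-2.4)/2) = sqrt(4.7718) = 2.1844

±(2.6780 + 2.1844i) i.e. 2.6780 + 2.1844i and -2.6780 - 2.1844i


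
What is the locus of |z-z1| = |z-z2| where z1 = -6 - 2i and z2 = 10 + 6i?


Equal distances means the locus is the perpendicular bisector of z1 and z2.
Midpoint = ((-6+10)/2, (-2+6)/2) = (2.0000, 2.0000)

Perpendicular bisector through (2.0000, 2.0000)


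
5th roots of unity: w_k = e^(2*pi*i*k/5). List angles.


The 5th roots of unity are cis(360k/5°) for k=0..4
Angle step = 360/5 = 72°
Primitive root: cis(72°)
Primitive root = 0.3090 + 0.9511i

5 roots at angles: 0°, 72°, 144°, 216°, 288°


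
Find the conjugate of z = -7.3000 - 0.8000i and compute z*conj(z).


z_bar = -7.3000 + 0.8000i
z*z_bar = (-7.3)^2 + (-0.8)^2 = 53.29 + 0.64 = 53.93

z_bar = -7.3000 + 0.8000i, z*z_bar = 53.93


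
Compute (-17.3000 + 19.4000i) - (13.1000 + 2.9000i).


Real: -17.3 - 13.1 = -30.4
Imag: 19.4 - 2.9 = 16.5

-30.4000 + 16.5000i


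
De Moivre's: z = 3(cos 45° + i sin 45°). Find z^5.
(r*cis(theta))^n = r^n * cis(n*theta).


r^5 = 3^5 = 243
n*theta = 5*45° = 225° = 225° (mod 360)
a = 243*cos(225°) = -171.8269
b = 243*sin(225°) = -171.8269

243 cis(225°) = -171.8269 - 171.8269i


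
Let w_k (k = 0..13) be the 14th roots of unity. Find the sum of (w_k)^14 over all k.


The roots are w_k = w^k with w = e^(2*pi*i/14), and (w^k)^14 = (w^14)^k.
So S = 1 + u + u^2 + ... + u^(13) with u = w^14.
14 = 1*14 + 0, so 14 is a multiple of 14 and u = (w^14)^1 = 1.
Every one of the 14 terms equals 1: S = 14

S = 14


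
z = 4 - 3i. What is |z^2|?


|z| = sqrt(16+9) = sqrt(25) = 5
|z^2| = |z|^2 = 5^2 = 25

|z^2| = 25


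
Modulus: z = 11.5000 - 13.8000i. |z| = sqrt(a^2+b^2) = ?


|z| = sqrt(11.5^2 + (-13.8)^2) = sqrt(132.25 + 190.44) = sqrt(322.69) = 17.9636

|z| = 17.9636


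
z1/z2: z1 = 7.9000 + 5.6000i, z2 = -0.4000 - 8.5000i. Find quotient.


Conjugate of z2 = -0.4000 + 8.5000i
Numerator: (7.9000 + 5.6000i)(-0.4000 + 8.5000i) = -50.7600 + 64.9100i
Denominator: (-0.4)^2 + (-8.5)^2 = 72.41
Result = (-50.7600 + 64.9100i)/72.41

-0.7010 + 0.8964i


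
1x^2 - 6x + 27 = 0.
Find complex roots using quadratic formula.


disc = (-6)^2 - 4*1*27 = 36 - 108 = -72
sqrt(|disc|) = sqrt(72) = 8.4853
Real part = 6/(2*1) = 3.0000
Imag part = 8.4853/(2*1) = 4.2426

3.0000 ± 4.2426i


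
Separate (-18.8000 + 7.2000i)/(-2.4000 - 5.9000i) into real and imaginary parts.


Multiply by conjugate: (-18.8000 + 7.2000i)(-2.4000 + 5.9000i) / ((-2.4)^2 + (-5.9)^2)
Numerator real = -18.8*(-2.4) + 7.2*(-5.9) = 2.64
Numerator imag = 7.2*(-2.4) - (-18.8)*(-5.9) = -128.2
Denominator = 40.57
Re(z) = 2.64/40.57 = 0.0651
Im(z) = -128.2/40.57 = -3.1600

Re(z) = 0.0651, Im(z) = -3.1600


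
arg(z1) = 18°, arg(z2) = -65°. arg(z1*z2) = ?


arg(z1*z2) = 18° - 65° = -47°
Normalized to (-180°, 180°]: -47°

-47°


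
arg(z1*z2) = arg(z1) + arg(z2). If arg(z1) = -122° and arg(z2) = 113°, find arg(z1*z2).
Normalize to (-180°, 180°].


arg(z1*z2) = -122° + 113° = -9°
Normalized to (-180°, 180°]: -9°

-9°


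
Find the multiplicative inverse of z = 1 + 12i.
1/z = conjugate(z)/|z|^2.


|z|^2 = 1+144 = 145
1/z = (1 - 12i)/145

1/z = 0.0069 - 0.0828i


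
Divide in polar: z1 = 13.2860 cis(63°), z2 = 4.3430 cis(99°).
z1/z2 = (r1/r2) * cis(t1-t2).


r = 13.2860 / 4.3430 = 3.0592
theta = 63° - 99° = -36° = 324° (mod 360)

3.0592 cis(324°)


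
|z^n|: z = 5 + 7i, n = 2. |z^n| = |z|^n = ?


|z| = sqrt(25+49) = sqrt(74) = 8.6023
|z^2| = |z|^2 = (sqrt(74))^2 = 74

|z^2| = 74


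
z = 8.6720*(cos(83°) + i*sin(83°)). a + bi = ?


a = 8.6720*cos(83°) = 8.6720*0.12187 = 1.0569
b = 8.6720*sin(83°) = 8.6720*0.99255 = 8.6074

1.0569 + 8.6074i


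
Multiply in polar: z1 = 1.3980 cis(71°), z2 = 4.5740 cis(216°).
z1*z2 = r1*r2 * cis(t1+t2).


r = 1.3980 * 4.5740 = 6.3945
theta = 71° + 216° = 287° = 287° (mod 360)

6.3945 cis(287°)


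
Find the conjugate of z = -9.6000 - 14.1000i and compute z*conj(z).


z_bar = -9.6000 + 14.1000i
z*z_bar = (-9.6)^2 + (-14.1)^2 = 92.16 + 198.81 = 290.97

z_bar = -9.6000 + 14.1000i, z*z_bar = 290.97


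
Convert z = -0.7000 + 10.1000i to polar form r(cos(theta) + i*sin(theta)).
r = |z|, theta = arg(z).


r = sqrt(0.49+102.01) = sqrt(102.5) = 10.1242
theta = atan2(10.1, -0.7) = 93.9647 degrees

r = 10.1242, theta = 93.9647 degrees


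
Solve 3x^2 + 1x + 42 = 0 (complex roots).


disc = 1^2 - 4*3*42 = 1 - 504 = -503
sqrt(|disc|) = sqrt(503) = 22.4277
Real part = -1/(2*3) = -0.1667
Imag part = 22.4277/(2*3) = 3.7379

-0.1667 ± 3.7379i


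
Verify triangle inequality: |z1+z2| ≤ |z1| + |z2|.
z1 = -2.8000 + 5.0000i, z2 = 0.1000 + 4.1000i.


|z1| = sqrt((-2.8)^2 + 5^2) = sqrt(32.84) = 5.7306
|z2| = sqrt(0.1^2 + 4.1^2) = sqrt(16.82) = 4.1012
z1+z2 = -2.7000 + 9.1000i
|z1+z2| = sqrt(90.1) = 9.4921
|z1|+|z2| = 5.7306 + 4.1012 = 9.8318

|z1+z2| = 9.4921 ≤ |z1|+|z2| = 9.8318 (verified)


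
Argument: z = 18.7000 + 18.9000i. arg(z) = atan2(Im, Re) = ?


Re = 18.7, Im = 18.9
arg = atan2(18.9, 18.7) = 45.3048 degrees

arg(z) = 45.3048 degrees


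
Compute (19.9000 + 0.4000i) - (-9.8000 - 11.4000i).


Real: 19.9 + 9.8 = 29.7
Imag: 0.4 + 11.4 = 11.8

29.7000 + 11.8000i


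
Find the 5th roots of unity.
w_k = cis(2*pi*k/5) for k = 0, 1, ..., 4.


The 5th roots of unity are cis(360k/5°) for k=0..4
Angle step = 360/5 = 72°
Primitive root: cis(72°)
Primitive root = 0.3090 + 0.9511i

5 roots at angles: 0°, 72°, 144°, 216°, 288°


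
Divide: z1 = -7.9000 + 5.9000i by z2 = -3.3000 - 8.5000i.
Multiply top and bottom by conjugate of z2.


Conjugate of z2 = -3.3000 + 8.5000i
Numerator: (-7.9000 + 5.9000i)(-3.3000 + 8.5000i) = -24.0800 - 86.6200i
Denominator: (-3.3)^2 + (-8.5)^2 = 83.14
Result = (-24.0800 - 86.6200i)/83.14

-0.2896 - 1.0419i


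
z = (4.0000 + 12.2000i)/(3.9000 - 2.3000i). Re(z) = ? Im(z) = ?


Multiply by conjugate: (4.0000 + 12.2000i)(3.9000 + 2.3000i) / (3.9^2 + (-2.3)^2)
Numerator real = 4*3.9 + 12.2*(-2.3) = -12.46
Numerator imag = 12.2*3.9 - 4*(-2.3) = 56.78
Denominator = 20.5
Re(z) = -12.46/20.5 = -0.6078
Im(z) = 56.78/20.5 = 2.7698

Re(z) = -0.6078, Im(z) = 2.7698


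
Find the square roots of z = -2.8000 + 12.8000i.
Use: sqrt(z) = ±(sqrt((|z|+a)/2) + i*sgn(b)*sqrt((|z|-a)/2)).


|z| = sqrt(7.84+163.84) = 13.1027
sqrt((|z|+a)/2) = sqrt((13.1027+(-2.8))/2) = sqrt(5.1513) = 2.2697
sqrt((|z|-a)/2) = sqrt((13.1027-(-2.8))/2) = sqrt(7.9513) = 2.8198

±(2.2697 + 2.8198i) i.e. 2.2697 + 2.8198i and -2.2697 - 2.8198i


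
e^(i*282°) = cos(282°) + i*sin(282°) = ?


cos(282°) = 0.2079
sin(282°) = -0.9781

e^(i*282°) = 0.2079 - 0.9781i


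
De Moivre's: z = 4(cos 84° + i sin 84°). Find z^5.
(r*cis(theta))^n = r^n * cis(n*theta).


r^5 = 4^5 = 1024
n*theta = 5*84° = 420° = 60° (mod 360)
a = 1024*cos(60°) = 512.0000
b = 1024*sin(60°) = 886.8100

1024 cis(60°) = 512.0000 + 886.8100i


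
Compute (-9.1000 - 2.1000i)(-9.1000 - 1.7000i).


Real = -9.1*(-9.1) - (-2.1)*(-1.7) = 82.81 - 3.57 = 79.24
Imag = -9.1*(-1.7) - (9.1)*(-2.1) = 15.47 + 19.11 = 34.58

79.2400 + 34.5800i


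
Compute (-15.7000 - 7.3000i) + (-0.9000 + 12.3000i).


Real: -15.7 - 0.9 = -16.6
Imag: -7.3 + 12.3 = 5

-16.6000 + 5.0000i


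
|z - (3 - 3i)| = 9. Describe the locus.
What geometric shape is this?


|z - z0| = r is a circle with center z0 and radius r.
Center = (3, -3), radius = 9

Circle with center (3, -3) and radius 9


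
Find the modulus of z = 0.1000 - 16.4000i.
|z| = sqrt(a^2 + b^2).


|z| = sqrt(0.1^2 + (-16.4)^2) = sqrt(0.01 + 268.96) = sqrt(268.97) = 16.4003

|z| = 16.4003


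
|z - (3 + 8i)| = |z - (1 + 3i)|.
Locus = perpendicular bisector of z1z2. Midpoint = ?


Equal distances means the locus is the perpendicular bisector of z1 and z2.
Midpoint = ((3+1)/2, (8+3)/2) = (2.0000, 5.5000)

Perpendicular bisector through (2.0000, 5.5000)


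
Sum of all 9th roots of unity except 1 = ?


With w = e^(2*pi*i/9), all 9 of the 9th roots of unity w^0 = 1, w, ..., w^(8) sum to 0: 1 + w + ... + w^(8) = (1 - w^9)/(1 - w) = 0 since w^9 = 1, w ≠ 1.
Removing the root 1: w + w^2 + ... + w^(8) = 0 - 1 = -1

Sum = -1


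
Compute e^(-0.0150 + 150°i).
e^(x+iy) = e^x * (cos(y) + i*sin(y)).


e^-0.0150 = 0.9851
cos(150°) = -0.866
sin(150°) = 0.5
Real = 0.9851*(-0.866) = -0.8531
Imag = 0.9851*0.5 = 0.4926

-0.8531 + 0.4926i


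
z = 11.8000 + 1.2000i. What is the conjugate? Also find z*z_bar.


z_bar = 11.8000 - 1.2000i
z*z_bar = 11.8^2 + 1.2^2 = 139.24 + 1.44 = 140.68

z_bar = 11.8000 - 1.2000i, z*z_bar = 140.68


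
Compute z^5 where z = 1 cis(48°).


r^5 = 1^5 = 1
n*theta = 5*48° = 240° = 240° (mod 360)
a = 1*cos(240°) = -0.5000
b = 1*sin(240°) = -0.8660

1 cis(240°) = -0.5000 - 0.8660i


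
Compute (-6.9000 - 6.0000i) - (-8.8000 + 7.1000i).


Real: -6.9 + 8.8 = 1.9
Imag: -6 - 7.1 = -13.1

1.9000 - 13.1000i


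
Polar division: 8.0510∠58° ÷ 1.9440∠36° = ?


r = 8.0510 / 1.9440 = 4.1415
theta = 58° - 36° = 22° = 22° (mod 360)

4.1415 cis(22°)


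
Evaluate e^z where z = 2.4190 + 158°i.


e^2.4190 = 11.23462
cos(158°) = -0.927184
sin(158°) = 0.37461
Real = 11.23462*(-0.927184) = -10.4166
Imag = 11.23462*0.37461 = 4.2086

-10.4166 + 4.2086i


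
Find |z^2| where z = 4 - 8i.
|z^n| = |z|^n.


|z| = sqrt(16+64) = sqrt(80) = 8.9443
|z^2| = |z|^2 = (sqrt(80))^2 = 80

|z^2| = 80


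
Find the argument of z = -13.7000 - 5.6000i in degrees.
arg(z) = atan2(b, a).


Re = -13.7, Im = -5.6
arg = atan2(-5.6, -13.7) = -157.7673 degrees

arg(z) = -157.7673 degrees


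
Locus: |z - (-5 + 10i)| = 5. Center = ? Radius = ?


|z - z0| = r is a circle with center z0 and radius r.
Center = (-5, 10), radius = 5

Circle with center (-5, 10) and radius 5


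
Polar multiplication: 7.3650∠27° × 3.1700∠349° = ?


r = 7.3650 * 3.1700 = 23.3470
theta = 27° + 349° = 376° = 16° (mod 360)

23.3470 cis(16°)


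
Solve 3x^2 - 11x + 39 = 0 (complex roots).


disc = (-11)^2 - 4*3*39 = 121 - 468 = -347
sqrt(|disc|) = sqrt(347) = 18.6279
Real part = 11/(2*3) = 1.8333
Imag part = 18.6279/(2*3) = 3.1047

1.8333 ± 3.1047i


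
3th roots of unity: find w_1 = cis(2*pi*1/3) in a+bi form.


Angle = 360*1/3 = 120°
a = cos(120°) = -0.5000
b = sin(120°) = 0.8660

-0.5000 + 0.8660i


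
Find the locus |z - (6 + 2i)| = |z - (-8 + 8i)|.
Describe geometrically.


Equal distances means the locus is the perpendicular bisector of z1 and z2.
Midpoint = ((6+(-8))/2, (2+8)/2) = (-1.0000, 5.0000)

Perpendicular bisector through (-1.0000, 5.0000)


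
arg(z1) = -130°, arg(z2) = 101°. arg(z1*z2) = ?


arg(z1*z2) = -130° + 101° = -29°
Normalized to (-180°, 180°]: -29°

-29°


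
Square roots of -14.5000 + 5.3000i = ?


|z| = sqrt(210.25+28.09) = 15.4383
sqrt((|z|+a)/2) = sqrt((15.4383+(-14.5))/2) = sqrt(0.4691) = 0.6849
sqrt((|z|-a)/2) = sqrt((15.4383-(-14.5))/2) = sqrt(14.9691) = 3.8690

±(0.6849 + 3.8690i) i.e. 0.6849 + 3.8690i and -0.6849 - 3.8690i


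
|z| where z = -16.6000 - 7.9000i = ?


|z| = sqrt((-16.6)^2 + (-7.9)^2) = sqrt(275.56 + 62.41) = sqrt(337.97) = 18.3840

|z| = 18.3840


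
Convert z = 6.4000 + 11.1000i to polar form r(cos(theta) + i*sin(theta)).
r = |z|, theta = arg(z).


r = sqrt(40.96+123.21) = sqrt(164.17) = 12.8129
theta = atan2(11.1, 6.4) = 60.0333 degrees

r = 12.8129, theta = 60.0333 degrees


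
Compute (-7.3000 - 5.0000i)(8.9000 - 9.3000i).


Real = -7.3*8.9 - (-5)*(-9.3) = -64.97 - 46.5 = -111.47
Imag = -7.3*(-9.3) + 8.9*(-5) = 67.89 - (44.5) = 23.39

-111.4700 + 23.3900i


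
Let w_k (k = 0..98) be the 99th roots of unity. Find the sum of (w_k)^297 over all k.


The roots are w_k = w^k with w = e^(2*pi*i/99), and (w^k)^297 = (w^297)^k.
So S = 1 + u + u^2 + ... + u^(98) with u = w^297.
297 = 3*99 + 0, so 297 is a multiple of 99 and u = (w^99)^3 = 1.
Every one of the 99 terms equals 1: S = 99

S = 99


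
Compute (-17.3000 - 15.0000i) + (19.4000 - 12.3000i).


Real: -17.3 + 19.4 = 2.1
Imag: -15 - 12.3 = -27.3

2.1000 - 27.3000i


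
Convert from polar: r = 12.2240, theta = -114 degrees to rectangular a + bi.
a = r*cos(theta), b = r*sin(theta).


a = 12.2240*cos(-114°) = 12.2240*(-0.4067366) = -4.9719
b = 12.2240*sin(-114°) = 12.2240*(-0.91355) = -11.1672

-4.9719 - 11.1672i


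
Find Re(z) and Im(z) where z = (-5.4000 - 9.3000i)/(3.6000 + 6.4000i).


Multiply by conjugate: (-5.4000 - 9.3000i)(3.6000 - 6.4000i) / (3.6^2 + 6.4^2)
Numerator real = -5.4*3.6 - (9.3)*6.4 = -78.96
Numerator imag = -9.3*3.6 - (-5.4)*6.4 = 1.08
Denominator = 53.92
Re(z) = -78.96/53.92 = -1.4644
Im(z) = 1.08/53.92 = 0.0200

Re(z) = -1.4644, Im(z) = 0.0200


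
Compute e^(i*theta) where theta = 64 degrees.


cos(64°) = 0.4384
sin(64°) = 0.8988

e^(i*64°) = 0.4384 + 0.8988i


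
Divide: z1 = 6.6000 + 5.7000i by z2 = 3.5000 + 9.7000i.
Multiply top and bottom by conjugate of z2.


Conjugate of z2 = 3.5000 - 9.7000i
Numerator: (6.6000 + 5.7000i)(3.5000 - 9.7000i) = 78.3900 - 44.0700i
Denominator: 3.5^2 + 9.7^2 = 106.34
Result = (78.3900 - 44.0700i)/106.34

0.7372 - 0.4144i


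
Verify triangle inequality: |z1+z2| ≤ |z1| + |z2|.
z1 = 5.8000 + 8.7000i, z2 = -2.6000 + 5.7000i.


|z1| = sqrt(5.8^2 + 8.7^2) = sqrt(109.33) = 10.4561
|z2| = sqrt((-2.6)^2 + 5.7^2) = sqrt(39.25) = 6.2650
z1+z2 = 3.2000 + 14.4000i
|z1+z2| = sqrt(217.6) = 14.7513
|z1|+|z2| = 10.4561 + 6.2650 = 16.7211

|z1+z2| = 14.7513 ≤ |z1|+|z2| = 16.7211 (verified)


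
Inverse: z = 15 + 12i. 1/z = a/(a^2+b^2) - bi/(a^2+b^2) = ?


|z|^2 = 225+144 = 369
1/z = (15 - 12i)/369

1/z = 0.0407 - 0.0325i


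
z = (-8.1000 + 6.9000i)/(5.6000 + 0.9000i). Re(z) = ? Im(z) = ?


Multiply by conjugate: (-8.1000 + 6.9000i)(5.6000 - 0.9000i) / (5.6^2 + 0.9^2)
Numerator real = -8.1*5.6 + 6.9*0.9 = -39.15
Numerator imag = 6.9*5.6 - (-8.1)*0.9 = 45.93
Denominator = 32.17
Re(z) = -39.15/32.17 = -1.2170
Im(z) = 45.93/32.17 = 1.4277

Re(z) = -1.2170, Im(z) = 1.4277


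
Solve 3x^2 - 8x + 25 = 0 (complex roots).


disc = (-8)^2 - 4*3*25 = 64 - 300 = -236
sqrt(|disc|) = sqrt(236) = 15.3623
Real part = 8/(2*3) = 1.3333
Imag part = 15.3623/(2*3) = 2.5604

1.3333 ± 2.5604i


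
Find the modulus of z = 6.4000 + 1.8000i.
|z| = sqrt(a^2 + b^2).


|z| = sqrt(6.4^2 + 1.8^2) = sqrt(40.96 + 3.24) = sqrt(44.2) = 6.6483

|z| = 6.6483


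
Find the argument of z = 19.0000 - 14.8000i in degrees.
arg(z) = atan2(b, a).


Re = 19, Im = -14.8
arg = atan2(-14.8, 19) = -37.9167 degrees

arg(z) = -37.9167 degrees


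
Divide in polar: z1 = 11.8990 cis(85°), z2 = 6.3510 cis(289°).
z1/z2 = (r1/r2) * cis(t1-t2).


r = 11.8990 / 6.3510 = 1.8736
theta = 85° - 289° = -204° = 156° (mod 360)

1.8736 cis(156°)


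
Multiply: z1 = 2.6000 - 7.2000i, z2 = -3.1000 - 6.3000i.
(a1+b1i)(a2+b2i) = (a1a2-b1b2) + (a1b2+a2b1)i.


Real = 2.6*(-3.1) - (-7.2)*(-6.3) = -8.06 - 45.36 = -53.42
Imag = 2.6*(-6.3) - (3.1)*(-7.2) = -16.38 + 22.32 = 5.94

-53.4200 + 5.9400i


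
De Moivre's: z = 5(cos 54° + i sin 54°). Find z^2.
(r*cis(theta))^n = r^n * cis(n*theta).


r^2 = 5^2 = 25
n*theta = 2*54° = 108° = 108° (mod 360)
a = 25*cos(108°) = -7.7254
b = 25*sin(108°) = 23.7764

25 cis(108°) = -7.7254 + 23.7764i


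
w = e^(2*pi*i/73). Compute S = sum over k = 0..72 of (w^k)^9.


The roots are w_k = w^k with w = e^(2*pi*i/73), and (w^k)^9 = (w^9)^k.
So S = 1 + u + u^2 + ... + u^(72) with u = w^9.
9 = 0*73 + 9, so 9 is not a multiple of 73: u = w^9 ≠ 1 (w is a primitive 73th root), while u^73 = (w^73)^9 = 1.
Geometric series: S = (1 - u^73)/(1 - u) = (1 - 1)/(1 - u) = 0

S = 0


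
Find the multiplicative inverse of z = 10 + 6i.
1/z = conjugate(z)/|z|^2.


|z|^2 = 100+36 = 136
1/z = (10 - 6i)/136

1/z = 0.0735 - 0.0441i
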